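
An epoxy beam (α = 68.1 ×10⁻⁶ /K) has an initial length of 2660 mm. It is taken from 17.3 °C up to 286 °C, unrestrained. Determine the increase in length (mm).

ΔT = 286 − 17.3 = 268.7 K.
ΔL = α·L₀·ΔT = 68.1×10⁻⁶ × 2660 mm × 268.7 K = 48.7 mm.

48.7 mm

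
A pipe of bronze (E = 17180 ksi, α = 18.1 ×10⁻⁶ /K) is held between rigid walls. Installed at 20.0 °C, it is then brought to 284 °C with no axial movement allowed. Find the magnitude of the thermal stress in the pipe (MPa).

E = 17180 ksi = 118.5 GPa.
ΔT = 264.0 K. Constrained thermal stress σ = E·α·ΔT = 118.5×10³ MPa × 18.1×10⁻⁶ × 264.0 = 566 MPa (compressive).

566 MPa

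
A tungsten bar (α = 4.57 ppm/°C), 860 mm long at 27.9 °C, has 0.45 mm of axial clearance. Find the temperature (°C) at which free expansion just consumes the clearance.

α·L₀·ΔT = 0.45 mm ⇒ ΔT = 0.45 / (4.57×10⁻⁶ × 860.0) = 114.5 K.
T = 27.9 + 114.5 = 142.4 °C.

142 °C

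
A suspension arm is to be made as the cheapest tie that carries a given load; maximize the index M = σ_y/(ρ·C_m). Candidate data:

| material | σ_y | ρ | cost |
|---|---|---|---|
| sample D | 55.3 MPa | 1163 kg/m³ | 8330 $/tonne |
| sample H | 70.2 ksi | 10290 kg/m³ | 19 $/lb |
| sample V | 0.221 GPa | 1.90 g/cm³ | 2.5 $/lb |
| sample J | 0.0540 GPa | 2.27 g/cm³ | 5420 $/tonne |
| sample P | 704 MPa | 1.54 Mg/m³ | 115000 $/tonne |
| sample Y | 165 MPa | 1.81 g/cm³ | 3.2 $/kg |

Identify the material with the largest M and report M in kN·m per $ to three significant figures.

sample Y, M = 28.5 kN·m per $

Normalizing units and computing the index:
  sample D: σ_y = 55.30 MPa, ρ = 1163 kg/m³, cost = 8.330 $/kg
  sample H: σ_y = 484.0 MPa, ρ = 10290 kg/m³, cost = 41.89 $/kg
  sample V: σ_y = 221.0 MPa, ρ = 1900 kg/m³, cost = 5.511 $/kg
  sample J: σ_y = 54.00 MPa, ρ = 2270 kg/m³, cost = 5.420 $/kg
  sample P: σ_y = 704.0 MPa, ρ = 1540 kg/m³, cost = 115.0 $/kg
  sample Y: σ_y = 165.0 MPa, ρ = 1810 kg/m³, cost = 3.200 $/kg
  sample Y: M = 28.5 kN·m per $
  sample V: M = 21.1 kN·m per $
  sample D: M = 5.71 kN·m per $
  sample J: M = 4.39 kN·m per $
  sample P: M = 3.98 kN·m per $
  sample H: M = 1.12 kN·m per $
Sample Y ranks first.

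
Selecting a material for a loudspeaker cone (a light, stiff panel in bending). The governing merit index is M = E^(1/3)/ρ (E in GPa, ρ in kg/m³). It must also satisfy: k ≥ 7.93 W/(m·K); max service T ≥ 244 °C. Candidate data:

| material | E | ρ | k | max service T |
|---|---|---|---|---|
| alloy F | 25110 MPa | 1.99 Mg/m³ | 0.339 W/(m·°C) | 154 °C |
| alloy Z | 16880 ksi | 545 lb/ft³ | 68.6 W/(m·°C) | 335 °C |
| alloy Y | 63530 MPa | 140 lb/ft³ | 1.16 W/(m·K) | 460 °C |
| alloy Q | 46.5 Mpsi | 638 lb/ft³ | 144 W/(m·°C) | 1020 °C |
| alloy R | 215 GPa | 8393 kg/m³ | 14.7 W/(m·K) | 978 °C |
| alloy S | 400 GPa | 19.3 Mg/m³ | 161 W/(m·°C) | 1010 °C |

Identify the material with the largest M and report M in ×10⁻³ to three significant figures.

Screen on constraints: k ≥ 7.93 W/(m·K); max service T ≥ 244 °C. Survivors: alloy Z, alloy Q, alloy R, alloy S.
After converting to SI:
  alloy Z: E = 116.4 GPa, ρ = 8730 kg/m³
  alloy Q: E = 320.6 GPa, ρ = 10220 kg/m³
  alloy R: E = 215.0 GPa, ρ = 8393 kg/m³
  alloy S: E = 400.0 GPa, ρ = 19300 kg/m³
  alloy R: M = 0.714×10⁻³
  alloy Q: M = 0.670×10⁻³
  alloy Z: M = 0.559×10⁻³
  alloy S: M = 0.382×10⁻³
Alloy R ranks first.

alloy R, M = 0.714×10⁻³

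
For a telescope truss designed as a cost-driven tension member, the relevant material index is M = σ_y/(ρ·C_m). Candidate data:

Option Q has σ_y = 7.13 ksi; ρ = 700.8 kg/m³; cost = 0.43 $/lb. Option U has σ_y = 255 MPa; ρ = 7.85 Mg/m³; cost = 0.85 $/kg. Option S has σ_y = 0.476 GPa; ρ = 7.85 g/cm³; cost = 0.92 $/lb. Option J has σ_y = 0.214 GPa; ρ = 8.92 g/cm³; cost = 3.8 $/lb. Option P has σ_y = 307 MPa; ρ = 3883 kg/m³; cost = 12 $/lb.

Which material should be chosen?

option Q

Normalizing units and computing the index:
  option Q: σ_y = 49.16 MPa, ρ = 700.8 kg/m³, cost = 0.9480 $/kg
  option U: σ_y = 255.0 MPa, ρ = 7850 kg/m³, cost = 0.8500 $/kg
  option S: σ_y = 476.0 MPa, ρ = 7850 kg/m³, cost = 2.028 $/kg
  option J: σ_y = 214.0 MPa, ρ = 8920 kg/m³, cost = 8.377 $/kg
  option P: σ_y = 307.0 MPa, ρ = 3883 kg/m³, cost = 26.46 $/kg
  option Q: M = 74.0 kN·m per $
  option U: M = 38.2 kN·m per $
  option S: M = 29.9 kN·m per $
  option P: M = 2.99 kN·m per $
  option J: M = 2.86 kN·m per $
Option Q ranks first.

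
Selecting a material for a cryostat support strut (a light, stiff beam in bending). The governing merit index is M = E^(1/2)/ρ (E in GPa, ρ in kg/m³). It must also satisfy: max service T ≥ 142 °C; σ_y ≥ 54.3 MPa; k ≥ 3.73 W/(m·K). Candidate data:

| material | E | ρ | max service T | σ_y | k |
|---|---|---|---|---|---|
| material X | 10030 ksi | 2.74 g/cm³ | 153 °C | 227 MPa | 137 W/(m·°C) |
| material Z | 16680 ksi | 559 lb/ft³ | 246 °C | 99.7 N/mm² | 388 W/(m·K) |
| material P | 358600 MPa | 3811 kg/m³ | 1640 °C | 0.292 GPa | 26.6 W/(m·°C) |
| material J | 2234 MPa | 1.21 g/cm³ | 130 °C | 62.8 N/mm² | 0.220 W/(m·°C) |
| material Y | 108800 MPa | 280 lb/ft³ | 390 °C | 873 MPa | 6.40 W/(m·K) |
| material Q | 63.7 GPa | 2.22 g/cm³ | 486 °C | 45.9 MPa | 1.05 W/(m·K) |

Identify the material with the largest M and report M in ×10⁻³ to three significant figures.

material P, M = 4.97×10⁻³

Screen on constraints: max service T ≥ 142 °C; σ_y ≥ 54.3 MPa; k ≥ 3.73 W/(m·K). Survivors: material X, material Z, material P, material Y.
After converting to SI:
  material X: E = 69.15 GPa, ρ = 2740 kg/m³
  material Z: E = 115.0 GPa, ρ = 8954 kg/m³
  material P: E = 358.6 GPa, ρ = 3811 kg/m³
  material Y: E = 108.8 GPa, ρ = 4485 kg/m³
  material P: M = 4.97×10⁻³
  material X: M = 3.04×10⁻³
  material Y: M = 2.33×10⁻³
  material Z: M = 1.20×10⁻³
The maximum is for material P.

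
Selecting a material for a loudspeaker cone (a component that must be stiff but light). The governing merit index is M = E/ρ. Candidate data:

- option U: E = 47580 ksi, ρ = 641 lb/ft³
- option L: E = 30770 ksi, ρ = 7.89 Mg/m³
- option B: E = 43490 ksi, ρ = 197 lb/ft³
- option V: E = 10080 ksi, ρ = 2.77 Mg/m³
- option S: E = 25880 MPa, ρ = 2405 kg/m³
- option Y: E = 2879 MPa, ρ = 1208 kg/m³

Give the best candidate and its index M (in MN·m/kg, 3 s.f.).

option B, M = 95.0 MN·m/kg

Normalizing units and computing the index:
  option U: E = 328.1 GPa, ρ = 10270 kg/m³
  option L: E = 212.2 GPa, ρ = 7890 kg/m³
  option B: E = 299.9 GPa, ρ = 3156 kg/m³
  option V: E = 69.50 GPa, ρ = 2770 kg/m³
  option S: E = 25.88 GPa, ρ = 2405 kg/m³
  option Y: E = 2.879 GPa, ρ = 1208 kg/m³
  option B: M = 95.0 MN·m/kg
  option U: M = 31.9 MN·m/kg
  option L: M = 26.9 MN·m/kg
  option V: M = 25.1 MN·m/kg
  option S: M = 10.8 MN·m/kg
  option Y: M = 2.38 MN·m/kg
The maximum is for option B.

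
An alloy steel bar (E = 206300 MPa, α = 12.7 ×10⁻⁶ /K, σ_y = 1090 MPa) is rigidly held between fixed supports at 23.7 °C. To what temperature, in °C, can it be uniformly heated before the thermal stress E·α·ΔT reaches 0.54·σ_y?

248 °C

E = 206300 MPa = 206.3 GPa.
E·α·ΔT = 588.6 MPa ⇒ ΔT = 588.6 / (206.3×10³ × 12.7×10⁻⁶) = 224.7 K.
T = 23.7 + 224.7 = 248.4 °C.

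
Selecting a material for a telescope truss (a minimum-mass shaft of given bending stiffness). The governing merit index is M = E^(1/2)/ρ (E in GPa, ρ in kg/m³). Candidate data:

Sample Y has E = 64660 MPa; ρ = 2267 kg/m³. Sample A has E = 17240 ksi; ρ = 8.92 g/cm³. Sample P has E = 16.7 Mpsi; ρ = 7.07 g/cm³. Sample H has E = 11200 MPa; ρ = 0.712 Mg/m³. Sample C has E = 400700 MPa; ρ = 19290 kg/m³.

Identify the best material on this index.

Normalizing units and computing the index:
  sample Y: E = 64.66 GPa, ρ = 2267 kg/m³
  sample A: E = 118.9 GPa, ρ = 8920 kg/m³
  sample P: E = 115.1 GPa, ρ = 7070 kg/m³
  sample H: E = 11.20 GPa, ρ = 712.0 kg/m³
  sample C: E = 400.7 GPa, ρ = 19290 kg/m³
  sample H: M = 4.70×10⁻³
  sample Y: M = 3.55×10⁻³
  sample P: M = 1.52×10⁻³
  sample A: M = 1.22×10⁻³
  sample C: M = 1.04×10⁻³
Sample H ranks first.

sample H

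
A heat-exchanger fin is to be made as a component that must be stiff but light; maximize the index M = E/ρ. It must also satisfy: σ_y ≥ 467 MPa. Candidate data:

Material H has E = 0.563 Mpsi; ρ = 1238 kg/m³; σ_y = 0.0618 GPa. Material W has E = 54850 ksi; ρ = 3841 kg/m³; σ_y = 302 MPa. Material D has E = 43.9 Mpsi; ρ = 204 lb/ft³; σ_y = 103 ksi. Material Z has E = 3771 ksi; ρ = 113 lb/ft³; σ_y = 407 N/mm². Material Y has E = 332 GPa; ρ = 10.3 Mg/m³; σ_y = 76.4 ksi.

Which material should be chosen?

material D

Screen on constraints: σ_y ≥ 467 MPa. Survivors: material D, material Y.
Putting every candidate on a common basis:
  material D: E = 302.7 GPa, ρ = 3268 kg/m³
  material Y: E = 332.0 GPa, ρ = 10300 kg/m³
  material D: M = 92.6 MN·m/kg
  material Y: M = 32.2 MN·m/kg
The maximum is for material D.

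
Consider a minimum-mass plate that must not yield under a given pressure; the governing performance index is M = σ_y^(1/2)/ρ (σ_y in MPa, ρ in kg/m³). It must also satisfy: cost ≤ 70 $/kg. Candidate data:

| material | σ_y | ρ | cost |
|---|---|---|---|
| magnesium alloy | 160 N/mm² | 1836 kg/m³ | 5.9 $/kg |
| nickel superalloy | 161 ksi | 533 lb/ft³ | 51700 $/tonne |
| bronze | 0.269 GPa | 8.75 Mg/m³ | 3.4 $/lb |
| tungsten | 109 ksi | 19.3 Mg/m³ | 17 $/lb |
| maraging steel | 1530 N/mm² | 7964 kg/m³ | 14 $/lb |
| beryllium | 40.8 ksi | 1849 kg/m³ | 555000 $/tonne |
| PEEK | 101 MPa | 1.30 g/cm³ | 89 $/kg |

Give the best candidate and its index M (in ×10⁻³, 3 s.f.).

magnesium alloy, M = 6.89×10⁻³

Screen on constraints: cost ≤ 70 $/kg. Survivors: magnesium alloy, nickel superalloy, bronze, tungsten, maraging steel.
In SI units:
  magnesium alloy: σ_y = 160.0 MPa, ρ = 1836 kg/m³
  nickel superalloy: σ_y = 1110 MPa, ρ = 8538 kg/m³
  bronze: σ_y = 269.0 MPa, ρ = 8750 kg/m³
  tungsten: σ_y = 751.5 MPa, ρ = 19300 kg/m³
  maraging steel: σ_y = 1530 MPa, ρ = 7964 kg/m³
  magnesium alloy: M = 6.89×10⁻³
  maraging steel: M = 4.91×10⁻³
  nickel superalloy: M = 3.90×10⁻³
  bronze: M = 1.87×10⁻³
  tungsten: M = 1.42×10⁻³
The maximum is for magnesium alloy.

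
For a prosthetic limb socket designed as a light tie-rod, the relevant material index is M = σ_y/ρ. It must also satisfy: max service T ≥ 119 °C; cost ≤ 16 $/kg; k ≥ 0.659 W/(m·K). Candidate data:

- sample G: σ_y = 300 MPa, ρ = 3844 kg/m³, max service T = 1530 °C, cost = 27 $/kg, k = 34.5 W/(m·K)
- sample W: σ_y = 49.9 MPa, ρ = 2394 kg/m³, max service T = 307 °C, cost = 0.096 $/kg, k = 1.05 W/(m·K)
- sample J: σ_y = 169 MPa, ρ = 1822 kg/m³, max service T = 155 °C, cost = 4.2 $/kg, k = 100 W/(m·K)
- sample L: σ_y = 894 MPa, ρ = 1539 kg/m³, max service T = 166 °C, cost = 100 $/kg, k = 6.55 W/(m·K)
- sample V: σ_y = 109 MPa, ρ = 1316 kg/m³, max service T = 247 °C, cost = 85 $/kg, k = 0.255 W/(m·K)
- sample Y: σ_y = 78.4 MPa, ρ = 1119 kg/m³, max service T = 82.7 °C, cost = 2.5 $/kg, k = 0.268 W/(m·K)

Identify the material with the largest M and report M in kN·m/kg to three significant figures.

Screen on constraints: max service T ≥ 119 °C; cost ≤ 16 $/kg; k ≥ 0.659 W/(m·K). Survivors: sample W, sample J.
Computing M directly (units already consistent):
  sample J: M = 92.8 kN·m/kg
  sample W: M = 20.8 kN·m/kg
Highest index: sample J.

sample J, M = 92.8 kN·m/kg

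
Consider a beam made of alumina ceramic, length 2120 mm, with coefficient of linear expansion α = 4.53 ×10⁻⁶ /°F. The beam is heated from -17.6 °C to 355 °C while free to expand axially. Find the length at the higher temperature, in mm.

2126.4 mm

Convert α: 4.53×10⁻⁶/°F × (9/5) = 8.15×10⁻⁶/K.
ΔT = 355 − (-17.6) = 372.6 K.
ΔL = α·L₀·ΔT = 8.15×10⁻⁶ × 2120 mm × 372.6 K = 6.44 mm.
L = L₀ + ΔL = 2120 + 6.44 = 2126.4 mm.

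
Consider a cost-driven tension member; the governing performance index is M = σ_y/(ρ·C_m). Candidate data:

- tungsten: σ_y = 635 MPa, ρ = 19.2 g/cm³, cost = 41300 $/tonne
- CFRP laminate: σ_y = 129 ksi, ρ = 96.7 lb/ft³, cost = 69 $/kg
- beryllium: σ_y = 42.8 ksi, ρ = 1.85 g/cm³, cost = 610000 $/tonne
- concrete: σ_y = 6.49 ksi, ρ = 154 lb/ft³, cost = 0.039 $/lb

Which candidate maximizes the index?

In SI units:
  tungsten: σ_y = 635.0 MPa, ρ = 19200 kg/m³, cost = 41.30 $/kg
  CFRP laminate: σ_y = 889.4 MPa, ρ = 1549 kg/m³, cost = 69.00 $/kg
  beryllium: σ_y = 295.1 MPa, ρ = 1850 kg/m³, cost = 610.0 $/kg
  concrete: σ_y = 44.75 MPa, ρ = 2467 kg/m³, cost = 0.08598 $/kg
  concrete: M = 211 kN·m per $
  CFRP laminate: M = 8.32 kN·m per $
  tungsten: M = 0.801 kN·m per $
  beryllium: M = 0.261 kN·m per $
Concrete has the largest M.

concrete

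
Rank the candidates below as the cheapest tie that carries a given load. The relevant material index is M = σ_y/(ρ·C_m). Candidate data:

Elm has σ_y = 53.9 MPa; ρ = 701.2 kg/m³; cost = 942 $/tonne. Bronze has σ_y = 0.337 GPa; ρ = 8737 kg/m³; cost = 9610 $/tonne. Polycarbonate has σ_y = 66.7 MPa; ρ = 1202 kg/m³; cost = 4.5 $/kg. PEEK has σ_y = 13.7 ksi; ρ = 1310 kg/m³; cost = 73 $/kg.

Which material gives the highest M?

elm

After converting to SI:
  elm: σ_y = 53.90 MPa, ρ = 701.2 kg/m³, cost = 0.9420 $/kg
  bronze: σ_y = 337.0 MPa, ρ = 8737 kg/m³, cost = 9.610 $/kg
  polycarbonate: σ_y = 66.70 MPa, ρ = 1202 kg/m³, cost = 4.500 $/kg
  PEEK: σ_y = 94.46 MPa, ρ = 1310 kg/m³, cost = 73.00 $/kg
  elm: M = 81.6 kN·m per $
  polycarbonate: M = 12.3 kN·m per $
  bronze: M = 4.01 kN·m per $
  PEEK: M = 0.988 kN·m per $
Elm ranks first.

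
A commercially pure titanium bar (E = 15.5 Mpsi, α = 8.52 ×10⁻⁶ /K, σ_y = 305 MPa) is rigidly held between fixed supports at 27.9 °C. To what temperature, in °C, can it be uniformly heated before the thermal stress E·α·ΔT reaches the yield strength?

E = 15.5 Mpsi = 106.9 GPa.
E·α·ΔT = 305.0 MPa ⇒ ΔT = 305.0 / (106.9×10³ × 8.52×10⁻⁶) = 335.0 K.
T = 27.9 + 335.0 = 362.9 °C.

363 °C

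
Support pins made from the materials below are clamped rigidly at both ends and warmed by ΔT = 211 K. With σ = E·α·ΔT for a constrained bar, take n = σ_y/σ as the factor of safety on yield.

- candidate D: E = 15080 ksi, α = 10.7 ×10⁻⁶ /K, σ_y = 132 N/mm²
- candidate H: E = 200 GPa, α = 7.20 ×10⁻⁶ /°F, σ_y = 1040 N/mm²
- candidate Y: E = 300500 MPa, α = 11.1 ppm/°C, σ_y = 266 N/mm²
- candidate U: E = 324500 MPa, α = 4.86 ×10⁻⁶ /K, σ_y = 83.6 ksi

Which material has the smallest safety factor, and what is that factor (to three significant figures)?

candidate Y, n = 0.378

In consistent units (E in GPa, α in ×10⁻⁶/K, σ_y in MPa):
  candidate D: E = 104.0, α = 10.7, σ_y = 132.0 → σ = 235 MPa, n = 0.562
  candidate H: E = 200.0, α = 13.0, σ_y = 1040 → σ = 547 MPa, n = 1.90
  candidate Y: E = 300.5, α = 11.1, σ_y = 266.0 → σ = 704 MPa, n = 0.378
  candidate U: E = 324.5, α = 4.86, σ_y = 576.4 → σ = 333 MPa, n = 1.73
Candidate Y has the lowest safety factor, n = 0.378.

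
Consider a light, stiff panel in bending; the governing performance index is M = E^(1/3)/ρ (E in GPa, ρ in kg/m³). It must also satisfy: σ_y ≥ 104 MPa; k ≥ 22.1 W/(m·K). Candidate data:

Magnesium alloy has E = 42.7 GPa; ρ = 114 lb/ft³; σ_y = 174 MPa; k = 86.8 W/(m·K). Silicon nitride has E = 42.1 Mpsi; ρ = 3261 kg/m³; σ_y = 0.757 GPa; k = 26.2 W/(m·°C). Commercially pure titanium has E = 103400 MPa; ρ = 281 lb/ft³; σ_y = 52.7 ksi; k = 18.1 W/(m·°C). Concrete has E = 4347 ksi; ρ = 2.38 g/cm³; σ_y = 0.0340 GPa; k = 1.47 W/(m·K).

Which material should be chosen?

Screen on constraints: σ_y ≥ 104 MPa; k ≥ 22.1 W/(m·K). Survivors: magnesium alloy, silicon nitride.
Putting every candidate on a common basis:
  magnesium alloy: E = 42.70 GPa, ρ = 1826 kg/m³
  silicon nitride: E = 290.3 GPa, ρ = 3261 kg/m³
  silicon nitride: M = 2.03×10⁻³
  magnesium alloy: M = 1.91×10⁻³
Highest index: silicon nitride.

silicon nitride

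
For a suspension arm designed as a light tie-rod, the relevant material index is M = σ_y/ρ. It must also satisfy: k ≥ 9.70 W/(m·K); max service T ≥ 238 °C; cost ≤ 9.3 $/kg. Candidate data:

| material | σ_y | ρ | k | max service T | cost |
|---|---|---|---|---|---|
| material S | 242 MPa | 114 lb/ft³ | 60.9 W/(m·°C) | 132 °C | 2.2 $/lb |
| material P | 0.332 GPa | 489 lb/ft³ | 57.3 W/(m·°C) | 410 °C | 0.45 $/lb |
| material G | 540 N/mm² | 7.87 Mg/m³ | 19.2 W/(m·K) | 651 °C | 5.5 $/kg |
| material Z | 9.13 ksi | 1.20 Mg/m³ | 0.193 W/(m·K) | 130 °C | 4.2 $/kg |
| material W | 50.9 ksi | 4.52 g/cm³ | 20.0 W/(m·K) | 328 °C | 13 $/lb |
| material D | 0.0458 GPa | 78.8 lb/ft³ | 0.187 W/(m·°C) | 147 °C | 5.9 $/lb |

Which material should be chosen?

material G

Screen on constraints: k ≥ 9.70 W/(m·K); max service T ≥ 238 °C; cost ≤ 9.3 $/kg. Survivors: material P, material G.
In SI units:
  material P: σ_y = 332.0 MPa, ρ = 7833 kg/m³
  material G: σ_y = 540.0 MPa, ρ = 7870 kg/m³
  material G: M = 68.6 kN·m/kg
  material P: M = 42.4 kN·m/kg
Highest index: material G.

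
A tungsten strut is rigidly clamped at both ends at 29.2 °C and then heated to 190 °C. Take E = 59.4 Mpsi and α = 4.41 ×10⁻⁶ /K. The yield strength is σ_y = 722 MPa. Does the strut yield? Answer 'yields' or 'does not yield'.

does not yield

E = 59.4 Mpsi = 409.5 GPa.
ΔT = 160.8 K. Constrained thermal stress σ = E·α·ΔT = 409.5×10³ MPa × 4.41×10⁻⁶ × 160.8 = 290 MPa (compressive).
Compare to σ_y = 722 MPa: σ < σ_y, so it does not yield.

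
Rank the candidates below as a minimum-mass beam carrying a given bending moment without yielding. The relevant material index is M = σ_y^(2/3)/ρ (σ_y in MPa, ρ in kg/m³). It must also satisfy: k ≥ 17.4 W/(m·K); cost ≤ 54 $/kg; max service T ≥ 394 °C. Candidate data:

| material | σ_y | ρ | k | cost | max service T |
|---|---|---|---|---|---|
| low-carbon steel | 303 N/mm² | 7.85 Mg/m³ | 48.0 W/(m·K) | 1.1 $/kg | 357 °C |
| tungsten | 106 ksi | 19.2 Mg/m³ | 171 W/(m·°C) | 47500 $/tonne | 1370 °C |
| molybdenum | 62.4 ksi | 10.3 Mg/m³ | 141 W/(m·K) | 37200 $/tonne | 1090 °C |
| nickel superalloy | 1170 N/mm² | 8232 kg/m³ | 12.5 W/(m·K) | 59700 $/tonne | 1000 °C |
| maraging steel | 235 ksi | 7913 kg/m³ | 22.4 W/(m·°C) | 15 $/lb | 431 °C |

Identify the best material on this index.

maraging steel

Screen on constraints: k ≥ 17.4 W/(m·K); cost ≤ 54 $/kg; max service T ≥ 394 °C. Survivors: tungsten, molybdenum, maraging steel.
Normalizing units and computing the index:
  tungsten: σ_y = 730.8 MPa, ρ = 19200 kg/m³
  molybdenum: σ_y = 430.2 MPa, ρ = 10300 kg/m³
  maraging steel: σ_y = 1620 MPa, ρ = 7913 kg/m³
  maraging steel: M = 17.4×10⁻³
  molybdenum: M = 5.53×10⁻³
  tungsten: M = 4.23×10⁻³
The maximum is for maraging steel.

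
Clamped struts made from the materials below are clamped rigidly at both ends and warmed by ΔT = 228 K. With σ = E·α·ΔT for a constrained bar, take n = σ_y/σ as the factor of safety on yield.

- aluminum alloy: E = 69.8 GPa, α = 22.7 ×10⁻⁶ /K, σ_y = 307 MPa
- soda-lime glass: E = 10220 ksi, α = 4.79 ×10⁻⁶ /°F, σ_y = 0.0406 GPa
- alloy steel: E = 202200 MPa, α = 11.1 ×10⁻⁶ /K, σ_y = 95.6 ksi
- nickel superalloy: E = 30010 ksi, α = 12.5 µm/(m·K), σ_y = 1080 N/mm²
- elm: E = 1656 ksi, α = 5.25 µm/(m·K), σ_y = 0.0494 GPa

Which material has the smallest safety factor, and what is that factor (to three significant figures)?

soda-lime glass, n = 0.293

In consistent units (E in GPa, α in ×10⁻⁶/K, σ_y in MPa):
  aluminum alloy: E = 69.80, α = 22.7, σ_y = 307.0 → σ = 361 MPa, n = 0.850
  soda-lime glass: E = 70.46, α = 8.62, σ_y = 40.60 → σ = 139 MPa, n = 0.293
  alloy steel: E = 202.2, α = 11.1, σ_y = 659.1 → σ = 512 MPa, n = 1.29
  nickel superalloy: E = 206.9, α = 12.5, σ_y = 1080 → σ = 590 MPa, n = 1.83
  elm: E = 11.42, α = 5.25, σ_y = 49.40 → σ = 13.7 MPa, n = 3.61
Soda-lime glass has the lowest safety factor, n = 0.293.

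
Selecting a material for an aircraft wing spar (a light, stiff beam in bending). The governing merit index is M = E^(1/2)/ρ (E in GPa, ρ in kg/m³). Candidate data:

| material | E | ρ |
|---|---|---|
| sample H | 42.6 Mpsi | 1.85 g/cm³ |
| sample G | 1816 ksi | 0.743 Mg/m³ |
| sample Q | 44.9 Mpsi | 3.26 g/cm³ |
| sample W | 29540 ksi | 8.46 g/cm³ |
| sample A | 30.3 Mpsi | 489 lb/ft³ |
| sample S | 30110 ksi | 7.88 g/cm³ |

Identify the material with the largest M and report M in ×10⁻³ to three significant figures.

sample H, M = 9.26×10⁻³

Putting every candidate on a common basis:
  sample H: E = 293.7 GPa, ρ = 1850 kg/m³
  sample G: E = 12.52 GPa, ρ = 743.0 kg/m³
  sample Q: E = 309.6 GPa, ρ = 3260 kg/m³
  sample W: E = 203.7 GPa, ρ = 8460 kg/m³
  sample A: E = 208.9 GPa, ρ = 7833 kg/m³
  sample S: E = 207.6 GPa, ρ = 7880 kg/m³
  sample H: M = 9.26×10⁻³
  sample Q: M = 5.40×10⁻³
  sample G: M = 4.76×10⁻³
  sample A: M = 1.85×10⁻³
  sample S: M = 1.83×10⁻³
  sample W: M = 1.69×10⁻³
Highest index: sample H.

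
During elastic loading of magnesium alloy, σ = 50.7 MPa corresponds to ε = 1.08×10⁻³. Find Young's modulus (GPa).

E = σ/ε = 50.7 MPa / 1.08×10⁻³ = 46940 MPa = 46.9 GPa.

46.9 GPa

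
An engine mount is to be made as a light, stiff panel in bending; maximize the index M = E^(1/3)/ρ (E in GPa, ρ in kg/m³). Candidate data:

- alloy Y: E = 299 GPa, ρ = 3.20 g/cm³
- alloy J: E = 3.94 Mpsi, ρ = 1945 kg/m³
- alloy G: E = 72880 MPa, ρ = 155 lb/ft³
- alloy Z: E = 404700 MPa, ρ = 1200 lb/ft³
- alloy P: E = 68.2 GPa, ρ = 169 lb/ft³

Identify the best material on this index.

Convert each candidate to consistent units, then evaluate M:
  alloy Y: E = 299.0 GPa, ρ = 3200 kg/m³
  alloy J: E = 27.17 GPa, ρ = 1945 kg/m³
  alloy G: E = 72.88 GPa, ρ = 2483 kg/m³
  alloy Z: E = 404.7 GPa, ρ = 19220 kg/m³
  alloy P: E = 68.20 GPa, ρ = 2707 kg/m³
  alloy Y: M = 2.09×10⁻³
  alloy G: M = 1.68×10⁻³
  alloy J: M = 1.55×10⁻³
  alloy P: M = 1.51×10⁻³
  alloy Z: M = 0.385×10⁻³
Highest index: alloy Y.

alloy Y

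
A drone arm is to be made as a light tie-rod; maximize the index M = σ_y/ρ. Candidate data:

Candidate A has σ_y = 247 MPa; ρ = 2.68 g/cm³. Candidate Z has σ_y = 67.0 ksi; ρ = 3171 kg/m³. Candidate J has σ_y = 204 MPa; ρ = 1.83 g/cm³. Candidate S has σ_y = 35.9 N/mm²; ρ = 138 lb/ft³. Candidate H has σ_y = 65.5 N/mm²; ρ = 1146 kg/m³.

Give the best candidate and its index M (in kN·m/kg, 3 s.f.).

Normalizing units and computing the index:
  candidate A: σ_y = 247.0 MPa, ρ = 2680 kg/m³
  candidate Z: σ_y = 461.9 MPa, ρ = 3171 kg/m³
  candidate J: σ_y = 204.0 MPa, ρ = 1830 kg/m³
  candidate S: σ_y = 35.90 MPa, ρ = 2211 kg/m³
  candidate H: σ_y = 65.50 MPa, ρ = 1146 kg/m³
  candidate Z: M = 146 kN·m/kg
  candidate J: M = 111 kN·m/kg
  candidate A: M = 92.2 kN·m/kg
  candidate H: M = 57.2 kN·m/kg
  candidate S: M = 16.2 kN·m/kg
Candidate Z has the largest M.

candidate Z, M = 146 kN·m/kg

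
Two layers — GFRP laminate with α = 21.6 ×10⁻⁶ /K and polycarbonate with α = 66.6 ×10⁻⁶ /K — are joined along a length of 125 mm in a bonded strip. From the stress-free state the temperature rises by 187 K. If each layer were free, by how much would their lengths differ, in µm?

1050 µm

Δα = |21.6 − 66.6|×10⁻⁶/K = 45.0×10⁻⁶/K.
ΔL_mismatch = Δα·L·ΔT = 45.0×10⁻⁶ × 125.0 mm × 187.0 K = 1050 µm.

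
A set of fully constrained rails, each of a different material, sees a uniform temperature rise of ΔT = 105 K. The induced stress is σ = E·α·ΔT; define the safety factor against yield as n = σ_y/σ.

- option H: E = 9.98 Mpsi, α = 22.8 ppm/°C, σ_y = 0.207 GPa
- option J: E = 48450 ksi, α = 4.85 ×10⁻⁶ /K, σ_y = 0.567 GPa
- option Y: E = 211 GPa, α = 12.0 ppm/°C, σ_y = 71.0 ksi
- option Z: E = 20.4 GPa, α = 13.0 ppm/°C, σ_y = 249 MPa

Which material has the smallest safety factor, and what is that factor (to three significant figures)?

In consistent units (E in GPa, α in ×10⁻⁶/K, σ_y in MPa):
  option H: E = 68.81, α = 22.8, σ_y = 207.0 → σ = 165 MPa, n = 1.26
  option J: E = 334.1, α = 4.85, σ_y = 567.0 → σ = 170 MPa, n = 3.33
  option Y: E = 211.0, α = 12.0, σ_y = 489.5 → σ = 266 MPa, n = 1.84
  option Z: E = 20.40, α = 13.0, σ_y = 249.0 → σ = 27.8 MPa, n = 8.94
Option H has the lowest safety factor, n = 1.26.

option H, n = 1.26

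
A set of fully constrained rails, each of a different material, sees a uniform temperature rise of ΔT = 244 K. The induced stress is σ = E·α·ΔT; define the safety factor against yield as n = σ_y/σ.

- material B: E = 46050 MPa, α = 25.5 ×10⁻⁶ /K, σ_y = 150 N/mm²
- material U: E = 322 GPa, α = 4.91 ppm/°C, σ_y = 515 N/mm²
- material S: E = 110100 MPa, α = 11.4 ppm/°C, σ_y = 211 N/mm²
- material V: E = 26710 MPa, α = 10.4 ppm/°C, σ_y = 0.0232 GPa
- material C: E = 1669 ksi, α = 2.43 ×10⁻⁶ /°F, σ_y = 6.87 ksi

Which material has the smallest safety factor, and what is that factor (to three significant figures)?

material V, n = 0.342

With everything in SI (GPa, ×10⁻⁶/K, MPa):
  material B: E = 46.05, α = 25.5, σ_y = 150.0 → σ = 287 MPa, n = 0.524
  material U: E = 322.0, α = 4.91, σ_y = 515.0 → σ = 386 MPa, n = 1.33
  material S: E = 110.1, α = 11.4, σ_y = 211.0 → σ = 306 MPa, n = 0.689
  material V: E = 26.71, α = 10.4, σ_y = 23.20 → σ = 67.8 MPa, n = 0.342
  material C: E = 11.51, α = 4.37, σ_y = 47.37 → σ = 12.3 MPa, n = 3.86
The minimum is material V at n = 0.342.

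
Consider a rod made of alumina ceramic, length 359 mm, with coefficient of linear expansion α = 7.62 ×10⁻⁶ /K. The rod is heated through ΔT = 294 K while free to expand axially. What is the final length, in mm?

359.80 mm

ΔL = α·L₀·ΔT = 7.62×10⁻⁶ × 359 mm × 294.0 K = 0.804 mm.
L = L₀ + ΔL = 359 + 0.804 = 359.80 mm.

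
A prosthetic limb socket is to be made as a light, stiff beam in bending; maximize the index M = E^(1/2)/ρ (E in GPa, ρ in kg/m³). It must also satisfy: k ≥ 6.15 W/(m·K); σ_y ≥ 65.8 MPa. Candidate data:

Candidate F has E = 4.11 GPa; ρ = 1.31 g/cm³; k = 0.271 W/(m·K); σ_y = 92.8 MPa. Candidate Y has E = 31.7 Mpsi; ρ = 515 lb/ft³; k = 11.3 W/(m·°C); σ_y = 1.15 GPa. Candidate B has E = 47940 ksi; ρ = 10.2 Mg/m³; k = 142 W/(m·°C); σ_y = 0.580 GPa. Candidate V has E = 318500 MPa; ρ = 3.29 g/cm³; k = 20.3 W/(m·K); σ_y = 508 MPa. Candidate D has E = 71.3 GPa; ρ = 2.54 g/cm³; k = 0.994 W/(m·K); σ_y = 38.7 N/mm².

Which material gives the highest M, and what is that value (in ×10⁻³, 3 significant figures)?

candidate V, M = 5.42×10⁻³

Screen on constraints: k ≥ 6.15 W/(m·K); σ_y ≥ 65.8 MPa. Survivors: candidate Y, candidate B, candidate V.
Normalizing units and computing the index:
  candidate Y: E = 218.6 GPa, ρ = 8250 kg/m³
  candidate B: E = 330.5 GPa, ρ = 10200 kg/m³
  candidate V: E = 318.5 GPa, ρ = 3290 kg/m³
  candidate V: M = 5.42×10⁻³
  candidate Y: M = 1.79×10⁻³
  candidate B: M = 1.78×10⁻³
Highest index: candidate V.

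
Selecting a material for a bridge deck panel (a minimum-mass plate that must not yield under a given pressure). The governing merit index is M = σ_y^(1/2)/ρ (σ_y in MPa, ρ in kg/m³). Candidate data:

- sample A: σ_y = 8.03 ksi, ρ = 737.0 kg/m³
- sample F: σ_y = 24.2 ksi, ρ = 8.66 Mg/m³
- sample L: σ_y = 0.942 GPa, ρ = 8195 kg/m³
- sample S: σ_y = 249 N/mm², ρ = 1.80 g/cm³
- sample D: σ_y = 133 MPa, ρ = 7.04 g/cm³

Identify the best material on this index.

In SI units:
  sample A: σ_y = 55.36 MPa, ρ = 737.0 kg/m³
  sample F: σ_y = 166.9 MPa, ρ = 8660 kg/m³
  sample L: σ_y = 942.0 MPa, ρ = 8195 kg/m³
  sample S: σ_y = 249.0 MPa, ρ = 1800 kg/m³
  sample D: σ_y = 133.0 MPa, ρ = 7040 kg/m³
  sample A: M = 10.1×10⁻³
  sample S: M = 8.77×10⁻³
  sample L: M = 3.75×10⁻³
  sample D: M = 1.64×10⁻³
  sample F: M = 1.49×10⁻³
Sample A ranks first.

sample A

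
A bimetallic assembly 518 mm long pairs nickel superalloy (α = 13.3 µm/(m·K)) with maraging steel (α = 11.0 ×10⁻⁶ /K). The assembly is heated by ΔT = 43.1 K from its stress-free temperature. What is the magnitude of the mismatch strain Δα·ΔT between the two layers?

9.91×10⁻⁵

Δα = |13.3 − 11.0|×10⁻⁶/K = 2.30×10⁻⁶/K.
Mismatch strain = Δα·ΔT = 2.30×10⁻⁶ × 43.1 = 9.91×10⁻⁵.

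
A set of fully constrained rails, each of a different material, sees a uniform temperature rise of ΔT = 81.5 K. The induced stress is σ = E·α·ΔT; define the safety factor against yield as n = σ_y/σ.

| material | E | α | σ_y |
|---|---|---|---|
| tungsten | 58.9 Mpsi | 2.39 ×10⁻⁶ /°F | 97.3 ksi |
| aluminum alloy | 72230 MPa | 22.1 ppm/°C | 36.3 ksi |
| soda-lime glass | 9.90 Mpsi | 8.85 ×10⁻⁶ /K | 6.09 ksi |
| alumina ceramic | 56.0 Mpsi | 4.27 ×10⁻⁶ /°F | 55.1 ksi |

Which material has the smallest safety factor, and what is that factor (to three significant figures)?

soda-lime glass, n = 0.853

Converting E to GPa, α to ×10⁻⁶/K, σ_y to MPa, then σ and n for each:
  tungsten: E = 406.1, α = 4.30, σ_y = 670.9 → σ = 142 MPa, n = 4.71
  aluminum alloy: E = 72.23, α = 22.1, σ_y = 250.3 → σ = 130 MPa, n = 1.92
  soda-lime glass: E = 68.26, α = 8.85, σ_y = 41.99 → σ = 49.2 MPa, n = 0.853
  alumina ceramic: E = 386.1, α = 7.69, σ_y = 379.9 → σ = 242 MPa, n = 1.57
The minimum is soda-lime glass at n = 0.853.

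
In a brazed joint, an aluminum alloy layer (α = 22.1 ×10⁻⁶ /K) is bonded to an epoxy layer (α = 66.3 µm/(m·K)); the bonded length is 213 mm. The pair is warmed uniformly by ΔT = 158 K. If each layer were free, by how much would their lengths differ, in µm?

Δα = |22.1 − 66.3|×10⁻⁶/K = 44.2×10⁻⁶/K.
ΔL_mismatch = Δα·L·ΔT = 44.2×10⁻⁶ × 213.0 mm × 158.0 K = 1490 µm.

1490 µm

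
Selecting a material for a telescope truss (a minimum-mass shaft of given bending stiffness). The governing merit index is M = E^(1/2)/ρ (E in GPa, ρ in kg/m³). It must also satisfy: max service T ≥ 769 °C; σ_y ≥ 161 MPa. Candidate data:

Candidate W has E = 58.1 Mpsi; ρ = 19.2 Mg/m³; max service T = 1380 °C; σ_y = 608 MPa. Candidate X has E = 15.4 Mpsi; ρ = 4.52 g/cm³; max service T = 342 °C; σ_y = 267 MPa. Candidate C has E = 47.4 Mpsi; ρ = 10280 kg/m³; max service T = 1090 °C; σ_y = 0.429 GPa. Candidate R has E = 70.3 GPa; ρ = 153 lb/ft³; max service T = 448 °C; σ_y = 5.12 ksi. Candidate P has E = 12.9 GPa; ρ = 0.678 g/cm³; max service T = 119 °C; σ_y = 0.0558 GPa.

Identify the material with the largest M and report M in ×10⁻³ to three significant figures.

Screen on constraints: max service T ≥ 769 °C; σ_y ≥ 161 MPa. Survivors: candidate W, candidate C.
Normalizing units and computing the index:
  candidate W: E = 400.6 GPa, ρ = 19200 kg/m³
  candidate C: E = 326.8 GPa, ρ = 10280 kg/m³
  candidate C: M = 1.76×10⁻³
  candidate W: M = 1.04×10⁻³
Candidate C ranks first.

candidate C, M = 1.76×10⁻³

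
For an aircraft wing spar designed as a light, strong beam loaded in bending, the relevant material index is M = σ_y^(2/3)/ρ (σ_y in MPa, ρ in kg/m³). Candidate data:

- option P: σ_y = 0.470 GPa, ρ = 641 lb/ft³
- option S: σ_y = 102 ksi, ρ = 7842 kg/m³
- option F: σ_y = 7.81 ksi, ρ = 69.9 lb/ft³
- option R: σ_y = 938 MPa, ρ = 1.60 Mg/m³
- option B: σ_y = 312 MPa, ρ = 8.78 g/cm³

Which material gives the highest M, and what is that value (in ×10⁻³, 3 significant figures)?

option R, M = 59.9×10⁻³

Putting every candidate on a common basis:
  option P: σ_y = 470.0 MPa, ρ = 10270 kg/m³
  option S: σ_y = 703.3 MPa, ρ = 7842 kg/m³
  option F: σ_y = 53.85 MPa, ρ = 1120 kg/m³
  option R: σ_y = 938.0 MPa, ρ = 1600 kg/m³
  option B: σ_y = 312.0 MPa, ρ = 8780 kg/m³
  option R: M = 59.9×10⁻³
  option F: M = 12.7×10⁻³
  option S: M = 10.1×10⁻³
  option P: M = 5.89×10⁻³
  option B: M = 5.24×10⁻³
The maximum is for option R.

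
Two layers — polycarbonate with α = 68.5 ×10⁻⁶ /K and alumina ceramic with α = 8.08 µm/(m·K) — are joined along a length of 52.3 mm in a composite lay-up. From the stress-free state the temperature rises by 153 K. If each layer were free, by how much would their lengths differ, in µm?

Δα = |68.5 − 8.08|×10⁻⁶/K = 60.4×10⁻⁶/K.
ΔL_mismatch = Δα·L·ΔT = 60.4×10⁻⁶ × 52.3 mm × 153.0 K = 483 µm.

483 µm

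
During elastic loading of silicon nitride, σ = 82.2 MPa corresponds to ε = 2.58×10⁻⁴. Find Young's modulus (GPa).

E = σ/ε = 82.2 MPa / 2.58×10⁻⁴ = 318600 MPa = 319 GPa.

319 GPa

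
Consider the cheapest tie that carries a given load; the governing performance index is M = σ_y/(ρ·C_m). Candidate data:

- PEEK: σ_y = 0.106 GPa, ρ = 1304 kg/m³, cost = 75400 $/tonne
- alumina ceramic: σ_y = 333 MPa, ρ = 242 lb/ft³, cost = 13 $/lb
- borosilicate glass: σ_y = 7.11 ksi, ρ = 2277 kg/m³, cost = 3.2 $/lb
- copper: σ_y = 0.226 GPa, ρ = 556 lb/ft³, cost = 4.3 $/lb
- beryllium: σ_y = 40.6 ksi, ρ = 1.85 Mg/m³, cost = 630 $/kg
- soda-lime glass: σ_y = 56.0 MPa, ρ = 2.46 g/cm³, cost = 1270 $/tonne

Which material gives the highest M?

Putting every candidate on a common basis:
  PEEK: σ_y = 106.0 MPa, ρ = 1304 kg/m³, cost = 75.40 $/kg
  alumina ceramic: σ_y = 333.0 MPa, ρ = 3876 kg/m³, cost = 28.66 $/kg
  borosilicate glass: σ_y = 49.02 MPa, ρ = 2277 kg/m³, cost = 7.055 $/kg
  copper: σ_y = 226.0 MPa, ρ = 8906 kg/m³, cost = 9.480 $/kg
  beryllium: σ_y = 279.9 MPa, ρ = 1850 kg/m³, cost = 630.0 $/kg
  soda-lime glass: σ_y = 56.00 MPa, ρ = 2460 kg/m³, cost = 1.270 $/kg
  soda-lime glass: M = 17.9 kN·m per $
  borosilicate glass: M = 3.05 kN·m per $
  alumina ceramic: M = 3.00 kN·m per $
  copper: M = 2.68 kN·m per $
  PEEK: M = 1.08 kN·m per $
  beryllium: M = 0.240 kN·m per $
Soda-lime glass ranks first.

soda-lime glass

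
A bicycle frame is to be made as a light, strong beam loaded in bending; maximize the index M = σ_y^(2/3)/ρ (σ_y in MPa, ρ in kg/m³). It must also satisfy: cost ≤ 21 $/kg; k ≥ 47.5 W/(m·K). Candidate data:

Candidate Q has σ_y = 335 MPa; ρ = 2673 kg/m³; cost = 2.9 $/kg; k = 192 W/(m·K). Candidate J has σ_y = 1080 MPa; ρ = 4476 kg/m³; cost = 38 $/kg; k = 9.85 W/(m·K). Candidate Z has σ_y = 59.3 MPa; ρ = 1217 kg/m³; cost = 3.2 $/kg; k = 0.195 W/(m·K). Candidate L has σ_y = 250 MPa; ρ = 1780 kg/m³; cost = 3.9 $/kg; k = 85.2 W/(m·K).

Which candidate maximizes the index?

Screen on constraints: cost ≤ 21 $/kg; k ≥ 47.5 W/(m·K). Survivors: candidate Q, candidate L.
Per-candidate index values:
  candidate L: M = 22.3×10⁻³
  candidate Q: M = 18.0×10⁻³
Candidate L has the largest M.

candidate L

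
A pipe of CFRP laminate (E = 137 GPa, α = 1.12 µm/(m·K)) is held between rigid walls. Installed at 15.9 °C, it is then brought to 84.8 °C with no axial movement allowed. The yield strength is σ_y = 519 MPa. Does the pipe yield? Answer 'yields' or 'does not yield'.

does not yield

ΔT = 68.90 K. Constrained thermal stress σ = E·α·ΔT = 137.0×10³ MPa × 1.12×10⁻⁶ × 68.90 = 10.6 MPa (compressive).
Compare to σ_y = 519 MPa: σ < σ_y, so it does not yield.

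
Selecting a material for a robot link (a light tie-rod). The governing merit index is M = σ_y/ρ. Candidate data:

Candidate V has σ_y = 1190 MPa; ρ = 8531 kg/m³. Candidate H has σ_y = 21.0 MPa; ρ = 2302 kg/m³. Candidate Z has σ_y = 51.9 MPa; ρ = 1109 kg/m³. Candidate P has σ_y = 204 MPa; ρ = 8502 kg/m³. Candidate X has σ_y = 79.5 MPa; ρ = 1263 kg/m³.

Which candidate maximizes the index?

candidate V

Computing M directly (units already consistent):
  candidate V: M = 139 kN·m/kg
  candidate X: M = 62.9 kN·m/kg
  candidate Z: M = 46.8 kN·m/kg
  candidate P: M = 24.0 kN·m/kg
  candidate H: M = 9.12 kN·m/kg
The maximum is for candidate V.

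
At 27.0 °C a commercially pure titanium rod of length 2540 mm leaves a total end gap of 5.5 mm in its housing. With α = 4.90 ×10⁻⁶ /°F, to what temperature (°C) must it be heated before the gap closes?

273 °C

α = 4.90×10⁻⁶/°F × 9/5 = 8.82×10⁻⁶/K.
α·L₀·ΔT = 5.5 mm ⇒ ΔT = 5.5 / (8.82×10⁻⁶ × 2540.0) = 245.5 K.
T = 27.0 + 245.5 = 272.5 °C.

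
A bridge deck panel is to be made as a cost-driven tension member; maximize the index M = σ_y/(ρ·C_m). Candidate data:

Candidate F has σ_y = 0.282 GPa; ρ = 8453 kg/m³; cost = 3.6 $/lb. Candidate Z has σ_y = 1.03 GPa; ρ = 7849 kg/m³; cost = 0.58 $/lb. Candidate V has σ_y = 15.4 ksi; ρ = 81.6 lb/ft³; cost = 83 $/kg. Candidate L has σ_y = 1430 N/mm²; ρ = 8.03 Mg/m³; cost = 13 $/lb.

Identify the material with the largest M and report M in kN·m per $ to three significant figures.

After converting to SI:
  candidate F: σ_y = 282.0 MPa, ρ = 8453 kg/m³, cost = 7.937 $/kg
  candidate Z: σ_y = 1030 MPa, ρ = 7849 kg/m³, cost = 1.279 $/kg
  candidate V: σ_y = 106.2 MPa, ρ = 1307 kg/m³, cost = 83.00 $/kg
  candidate L: σ_y = 1430 MPa, ρ = 8030 kg/m³, cost = 28.66 $/kg
  candidate Z: M = 103 kN·m per $
  candidate L: M = 6.21 kN·m per $
  candidate F: M = 4.20 kN·m per $
  candidate V: M = 0.979 kN·m per $
Highest index: candidate Z.

candidate Z, M = 103 kN·m per $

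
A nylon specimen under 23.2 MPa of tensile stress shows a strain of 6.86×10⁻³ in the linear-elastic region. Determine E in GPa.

E = σ/ε = 23.2 MPa / 6.86×10⁻³ = 3382 MPa = 3.38 GPa.

3.38 GPa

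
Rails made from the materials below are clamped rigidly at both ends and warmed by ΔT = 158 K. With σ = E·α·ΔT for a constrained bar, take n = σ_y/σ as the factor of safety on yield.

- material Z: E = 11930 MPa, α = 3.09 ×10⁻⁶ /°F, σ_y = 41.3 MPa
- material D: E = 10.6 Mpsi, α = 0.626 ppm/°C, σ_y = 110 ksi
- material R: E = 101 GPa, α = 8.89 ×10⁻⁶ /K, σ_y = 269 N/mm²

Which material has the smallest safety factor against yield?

material R

With everything in SI (GPa, ×10⁻⁶/K, MPa):
  material Z: E = 11.93, α = 5.56, σ_y = 41.30 → σ = 10.5 MPa, n = 3.94
  material D: E = 73.08, α = 0.626, σ_y = 758.4 → σ = 7.23 MPa, n = 105
  material R: E = 101.0, α = 8.89, σ_y = 269.0 → σ = 142 MPa, n = 1.90
The minimum is material R at n = 1.90.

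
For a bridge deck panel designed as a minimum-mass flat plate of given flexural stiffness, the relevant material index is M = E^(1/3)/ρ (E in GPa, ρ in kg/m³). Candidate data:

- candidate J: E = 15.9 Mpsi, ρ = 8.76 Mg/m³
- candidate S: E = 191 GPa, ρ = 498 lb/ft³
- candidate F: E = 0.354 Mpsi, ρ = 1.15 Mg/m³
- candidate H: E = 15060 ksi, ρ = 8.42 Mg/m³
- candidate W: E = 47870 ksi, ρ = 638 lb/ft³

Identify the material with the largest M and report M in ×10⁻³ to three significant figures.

candidate F, M = 1.17×10⁻³

Normalizing units and computing the index:
  candidate J: E = 109.6 GPa, ρ = 8760 kg/m³
  candidate S: E = 191.0 GPa, ρ = 7977 kg/m³
  candidate F: E = 2.441 GPa, ρ = 1150 kg/m³
  candidate H: E = 103.8 GPa, ρ = 8420 kg/m³
  candidate W: E = 330.1 GPa, ρ = 10220 kg/m³
  candidate F: M = 1.17×10⁻³
  candidate S: M = 0.722×10⁻³
  candidate W: M = 0.676×10⁻³
  candidate H: M = 0.558×10⁻³
  candidate J: M = 0.546×10⁻³
Candidate F ranks first.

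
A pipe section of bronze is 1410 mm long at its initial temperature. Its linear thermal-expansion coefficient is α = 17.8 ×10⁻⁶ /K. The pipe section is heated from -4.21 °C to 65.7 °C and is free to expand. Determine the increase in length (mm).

ΔT = 65.7 − (-4.21) = 69.91 K.
ΔL = α·L₀·ΔT = 17.8×10⁻⁶ × 1410 mm × 69.91 K = 1.75 mm.

1.75 mm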